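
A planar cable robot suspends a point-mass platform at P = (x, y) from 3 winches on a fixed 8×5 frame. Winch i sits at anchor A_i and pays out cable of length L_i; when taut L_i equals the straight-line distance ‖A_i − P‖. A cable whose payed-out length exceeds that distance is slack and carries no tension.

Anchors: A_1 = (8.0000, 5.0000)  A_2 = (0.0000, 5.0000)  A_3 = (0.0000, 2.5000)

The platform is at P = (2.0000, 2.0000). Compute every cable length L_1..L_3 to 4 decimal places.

(6.7082, 3.6056, 2.0616)

L_1 = √((8.0000−2.0000)² + (5.0000−2.0000)²) = 6.7082
L_2 = √((0.0000−2.0000)² + (5.0000−2.0000)²) = 3.6056
L_3 = √((0.0000−2.0000)² + (2.5000−2.0000)²) = 2.0616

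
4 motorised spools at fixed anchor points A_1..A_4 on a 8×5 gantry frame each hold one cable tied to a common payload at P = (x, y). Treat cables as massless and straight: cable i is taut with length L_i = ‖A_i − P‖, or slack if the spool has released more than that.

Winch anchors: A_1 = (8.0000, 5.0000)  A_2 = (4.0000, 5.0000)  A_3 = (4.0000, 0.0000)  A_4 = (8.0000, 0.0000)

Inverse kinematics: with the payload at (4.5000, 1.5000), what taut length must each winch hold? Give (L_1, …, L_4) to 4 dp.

L_1 = √((8.0000−4.5000)² + (5.0000−1.5000)²) = 4.9497
L_2 = √((4.0000−4.5000)² + (5.0000−1.5000)²) = 3.5355
L_3 = √((4.0000−4.5000)² + (0.0000−1.5000)²) = 1.5811
L_4 = √((8.0000−4.5000)² + (0.0000−1.5000)²) = 3.8079

(4.9497, 3.5355, 1.5811, 3.8079)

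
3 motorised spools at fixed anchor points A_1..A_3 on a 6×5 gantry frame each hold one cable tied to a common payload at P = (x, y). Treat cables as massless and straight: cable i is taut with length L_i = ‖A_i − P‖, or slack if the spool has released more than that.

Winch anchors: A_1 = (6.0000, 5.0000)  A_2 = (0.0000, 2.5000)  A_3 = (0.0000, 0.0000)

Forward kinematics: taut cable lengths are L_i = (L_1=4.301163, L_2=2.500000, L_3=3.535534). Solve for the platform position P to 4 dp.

expand ‖A_i−P‖²=L_i² and subtract eq 1 (c_i ≔ ‖A_i‖²−L_i²)
c_1 = 36.0000+25.0000−18.5000 = 42.5000
eq1−eq2 → [12.0000  5.0000]·P = 42.5000
eq1−eq3 → [12.0000  10.0000]·P = 55.0000
2×2 solve → P = (2.5000, 2.5000)

(2.5000, 2.5000)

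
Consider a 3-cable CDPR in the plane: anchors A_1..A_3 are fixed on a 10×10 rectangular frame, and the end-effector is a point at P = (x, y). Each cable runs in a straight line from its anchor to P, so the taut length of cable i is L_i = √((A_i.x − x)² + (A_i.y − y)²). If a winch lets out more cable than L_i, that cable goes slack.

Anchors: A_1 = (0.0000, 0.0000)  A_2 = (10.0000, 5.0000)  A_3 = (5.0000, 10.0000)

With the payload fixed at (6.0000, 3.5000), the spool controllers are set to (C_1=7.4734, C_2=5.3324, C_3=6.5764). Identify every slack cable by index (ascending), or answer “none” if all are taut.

1, 2

i=1: geometric 6.9462 vs commanded 7.4734 ⇒ slack
i=2: geometric 4.2720 vs commanded 5.3324 ⇒ slack
i=3: geometric 6.5765 vs commanded 6.5764 ⇒ taut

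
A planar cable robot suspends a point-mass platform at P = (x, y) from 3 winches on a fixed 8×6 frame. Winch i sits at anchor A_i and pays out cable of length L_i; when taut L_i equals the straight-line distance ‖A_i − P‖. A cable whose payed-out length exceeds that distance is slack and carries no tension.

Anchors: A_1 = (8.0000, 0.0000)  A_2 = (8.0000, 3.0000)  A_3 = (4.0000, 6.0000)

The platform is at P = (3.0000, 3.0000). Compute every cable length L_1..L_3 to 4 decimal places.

cable 1: Δx=5.0000, Δy=-3.0000; L_1 = √(Δx²+Δy²) = 5.8310
cable 2: Δx=5.0000, Δy=0.0000; L_2 = √(Δx²+Δy²) = 5.0000
cable 3: Δx=1.0000, Δy=3.0000; L_3 = √(Δx²+Δy²) = 3.1623

(5.8310, 5.0000, 3.1623)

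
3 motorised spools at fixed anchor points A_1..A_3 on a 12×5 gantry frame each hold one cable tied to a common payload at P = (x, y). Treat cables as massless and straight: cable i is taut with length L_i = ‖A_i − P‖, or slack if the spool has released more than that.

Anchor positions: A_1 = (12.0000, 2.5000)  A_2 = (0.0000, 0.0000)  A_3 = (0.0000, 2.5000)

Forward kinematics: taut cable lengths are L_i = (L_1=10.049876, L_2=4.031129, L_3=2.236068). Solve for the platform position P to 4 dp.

(2.0000, 3.5000)

expand ‖A_i−P‖²=L_i² and subtract eq 1 (k_i ≔ ‖A_i‖²−L_i²)
k_1 = 144.0000+6.2500−101.0000 = 49.2500
eq1−eq2 → [24.0000  5.0000]·P = 65.5000
eq1−eq3 → [24.0000  0.0000]·P = 48.0000
2×2 solve → P = (2.0000, 3.5000)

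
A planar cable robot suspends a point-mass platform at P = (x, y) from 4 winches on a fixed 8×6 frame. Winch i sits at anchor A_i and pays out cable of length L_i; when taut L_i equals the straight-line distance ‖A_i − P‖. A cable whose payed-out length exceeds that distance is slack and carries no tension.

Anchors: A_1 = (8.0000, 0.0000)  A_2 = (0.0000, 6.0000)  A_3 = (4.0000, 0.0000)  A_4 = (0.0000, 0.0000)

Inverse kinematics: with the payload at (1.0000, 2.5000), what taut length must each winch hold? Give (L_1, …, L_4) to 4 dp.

L_1: Δ = A_1−P = (7.0000, -2.5000) → ‖Δ‖ = √55.2500 = 7.4330
L_2: Δ = A_2−P = (-1.0000, 3.5000) → ‖Δ‖ = √13.2500 = 3.6401
L_3: Δ = A_3−P = (3.0000, -2.5000) → ‖Δ‖ = √15.2500 = 3.9051
L_4: Δ = A_4−P = (-1.0000, -2.5000) → ‖Δ‖ = √7.2500 = 2.6926

(7.4330, 3.6401, 3.9051, 2.6926)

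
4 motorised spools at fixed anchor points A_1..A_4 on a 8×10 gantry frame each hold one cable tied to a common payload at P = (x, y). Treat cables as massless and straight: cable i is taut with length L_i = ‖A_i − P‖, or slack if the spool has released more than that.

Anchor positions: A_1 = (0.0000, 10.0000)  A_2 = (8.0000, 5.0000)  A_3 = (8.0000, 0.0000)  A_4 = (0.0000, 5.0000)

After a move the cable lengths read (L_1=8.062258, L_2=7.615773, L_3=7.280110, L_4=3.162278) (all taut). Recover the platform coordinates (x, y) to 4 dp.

expand ‖A_i−P‖²=L_i² and subtract eq 1 (q_i ≔ ‖A_i‖²−L_i²)
q_1 = 0.0000+100.0000−65.0000 = 35.0000
eq1−eq2 → [-16.0000  10.0000]·P = 4.0000
eq1−eq3 → [-16.0000  20.0000]·P = 24.0000
eq1−eq4 → [0.0000  10.0000]·P = 20.0000
2×2 solve → P = (1.0000, 2.0000)
check cable 4: ‖A_4−P‖² = 10.0000 ≈ L_4² = 10.0000 ✓

(1.0000, 2.0000)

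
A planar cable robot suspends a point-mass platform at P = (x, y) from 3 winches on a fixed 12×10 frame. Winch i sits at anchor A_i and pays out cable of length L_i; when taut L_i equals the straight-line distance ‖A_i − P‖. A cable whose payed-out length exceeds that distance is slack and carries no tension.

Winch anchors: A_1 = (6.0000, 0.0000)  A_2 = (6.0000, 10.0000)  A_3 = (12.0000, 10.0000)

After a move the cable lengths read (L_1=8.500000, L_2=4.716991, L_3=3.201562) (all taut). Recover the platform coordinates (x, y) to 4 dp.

expand ‖A_i−P‖²=L_i² and subtract eq 1 (q_i ≔ ‖A_i‖²−L_i²)
q_1 = 36.0000+0.0000−72.2500 = -36.2500
eq1−eq2 → [0.0000  -20.0000]·P = -150.0000
eq1−eq3 → [-12.0000  -20.0000]·P = -270.0000
2×2 solve → P = (10.0000, 7.5000)

(10.0000, 7.5000)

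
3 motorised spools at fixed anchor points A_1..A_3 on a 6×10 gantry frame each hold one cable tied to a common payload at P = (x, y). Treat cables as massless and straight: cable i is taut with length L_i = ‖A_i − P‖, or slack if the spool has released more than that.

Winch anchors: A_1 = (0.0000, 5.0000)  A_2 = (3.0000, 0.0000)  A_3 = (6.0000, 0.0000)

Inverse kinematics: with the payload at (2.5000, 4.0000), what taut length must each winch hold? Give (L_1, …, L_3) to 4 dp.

L_1 = √((0.0000−2.5000)² + (5.0000−4.0000)²) = 2.6926
L_2 = √((3.0000−2.5000)² + (0.0000−4.0000)²) = 4.0311
L_3 = √((6.0000−2.5000)² + (0.0000−4.0000)²) = 5.3151

(2.6926, 4.0311, 5.3151)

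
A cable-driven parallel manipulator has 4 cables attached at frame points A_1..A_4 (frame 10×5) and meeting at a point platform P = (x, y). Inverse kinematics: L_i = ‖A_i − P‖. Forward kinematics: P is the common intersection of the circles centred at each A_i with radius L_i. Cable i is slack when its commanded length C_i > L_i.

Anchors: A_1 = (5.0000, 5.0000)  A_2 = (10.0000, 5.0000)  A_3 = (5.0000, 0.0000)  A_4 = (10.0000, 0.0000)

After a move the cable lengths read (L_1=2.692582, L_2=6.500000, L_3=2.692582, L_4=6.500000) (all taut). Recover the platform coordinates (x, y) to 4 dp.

(4.0000, 2.5000)

each cable: (A_i−P)·(A_i−P) = L_i²; let k_i = ‖A_i‖²−L_i²
k_1 = 25.0000+25.0000−7.2500 = 42.7500
row 1: -10.0000x + 0.0000y = -40.0000  (k_2=82.7500)
row 2: 0.0000x + 10.0000y = 25.0000  (k_3=17.7500)
row 3: -10.0000x + 10.0000y = -15.0000  (k_4=57.7500)
Cramer on rows 1–2 → x = 4.0000, y = 2.5000
check cable 4: ‖A_4−P‖² = 42.2500 ≈ L_4² = 42.2500 ✓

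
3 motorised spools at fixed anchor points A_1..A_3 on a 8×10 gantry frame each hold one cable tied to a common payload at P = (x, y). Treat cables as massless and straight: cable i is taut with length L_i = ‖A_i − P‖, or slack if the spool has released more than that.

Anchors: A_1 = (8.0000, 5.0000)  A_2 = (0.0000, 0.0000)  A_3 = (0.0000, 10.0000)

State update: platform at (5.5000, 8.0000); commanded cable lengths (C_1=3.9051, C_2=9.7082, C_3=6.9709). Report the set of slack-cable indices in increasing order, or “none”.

3

cable 1: L_1 = ‖A_1−P‖ = 3.9051;  C_1 = 3.9051 → taut
cable 2: L_2 = ‖A_2−P‖ = 9.7082;  C_2 = 9.7082 → taut
cable 3: L_3 = ‖A_3−P‖ = 5.8523;  C_3 = 6.9709 → slack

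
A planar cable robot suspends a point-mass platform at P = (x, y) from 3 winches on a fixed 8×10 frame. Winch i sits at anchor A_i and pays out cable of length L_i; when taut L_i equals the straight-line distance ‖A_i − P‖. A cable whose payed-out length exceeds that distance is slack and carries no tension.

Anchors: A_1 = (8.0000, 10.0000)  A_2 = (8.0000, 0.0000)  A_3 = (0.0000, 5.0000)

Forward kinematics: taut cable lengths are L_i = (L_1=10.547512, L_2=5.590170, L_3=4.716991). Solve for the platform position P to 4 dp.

expand ‖A_i−P‖²=L_i² and subtract eq 1 (q_i ≔ ‖A_i‖²−L_i²)
q_1 = 64.0000+100.0000−111.2500 = 52.7500
eq1−eq2 → [0.0000  20.0000]·P = 20.0000
eq1−eq3 → [16.0000  10.0000]·P = 50.0000
2×2 solve → P = (2.5000, 1.0000)

(2.5000, 1.0000)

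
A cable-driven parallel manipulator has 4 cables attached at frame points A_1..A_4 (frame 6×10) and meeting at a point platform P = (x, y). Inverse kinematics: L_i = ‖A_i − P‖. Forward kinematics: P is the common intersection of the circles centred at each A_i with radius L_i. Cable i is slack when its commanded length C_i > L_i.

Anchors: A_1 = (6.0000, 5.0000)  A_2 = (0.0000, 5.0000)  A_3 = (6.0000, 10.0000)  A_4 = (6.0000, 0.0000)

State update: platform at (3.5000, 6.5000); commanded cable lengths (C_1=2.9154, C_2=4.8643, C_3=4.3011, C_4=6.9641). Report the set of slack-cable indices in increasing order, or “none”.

2

cable 1: L_1 = ‖A_1−P‖ = 2.9155;  C_1 = 2.9154 → taut
cable 2: L_2 = ‖A_2−P‖ = 3.8079;  C_2 = 4.8643 → slack
cable 3: L_3 = ‖A_3−P‖ = 4.3012;  C_3 = 4.3011 → taut
cable 4: L_4 = ‖A_4−P‖ = 6.9642;  C_4 = 6.9641 → taut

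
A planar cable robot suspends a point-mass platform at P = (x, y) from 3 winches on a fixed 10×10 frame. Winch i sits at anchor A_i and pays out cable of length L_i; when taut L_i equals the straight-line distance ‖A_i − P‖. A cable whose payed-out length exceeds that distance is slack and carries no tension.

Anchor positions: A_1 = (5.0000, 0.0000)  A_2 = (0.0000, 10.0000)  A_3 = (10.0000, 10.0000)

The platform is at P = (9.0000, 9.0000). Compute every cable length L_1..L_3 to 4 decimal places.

(9.8489, 9.0554, 1.4142)

L_1: Δ = A_1−P = (-4.0000, -9.0000) → ‖Δ‖ = √97.0000 = 9.8489
L_2: Δ = A_2−P = (-9.0000, 1.0000) → ‖Δ‖ = √82.0000 = 9.0554
L_3: Δ = A_3−P = (1.0000, 1.0000) → ‖Δ‖ = √2.0000 = 1.4142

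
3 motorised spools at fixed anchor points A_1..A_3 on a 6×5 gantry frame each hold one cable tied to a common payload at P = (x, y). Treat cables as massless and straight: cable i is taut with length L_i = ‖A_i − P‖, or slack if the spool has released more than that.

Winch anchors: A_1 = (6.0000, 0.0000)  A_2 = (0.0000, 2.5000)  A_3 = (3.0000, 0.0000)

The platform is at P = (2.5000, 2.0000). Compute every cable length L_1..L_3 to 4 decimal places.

L_1 = √((6.0000−2.5000)² + (0.0000−2.0000)²) = 4.0311
L_2 = √((0.0000−2.5000)² + (2.5000−2.0000)²) = 2.5495
L_3 = √((3.0000−2.5000)² + (0.0000−2.0000)²) = 2.0616

(4.0311, 2.5495, 2.0616)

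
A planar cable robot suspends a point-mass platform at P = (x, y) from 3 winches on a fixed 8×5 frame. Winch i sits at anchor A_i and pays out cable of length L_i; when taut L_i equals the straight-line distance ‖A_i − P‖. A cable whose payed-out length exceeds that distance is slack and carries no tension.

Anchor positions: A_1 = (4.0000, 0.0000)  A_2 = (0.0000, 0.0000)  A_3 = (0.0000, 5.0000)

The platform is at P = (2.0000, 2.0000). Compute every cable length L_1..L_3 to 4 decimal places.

L_1: Δ = A_1−P = (2.0000, -2.0000) → ‖Δ‖ = √8.0000 = 2.8284
L_2: Δ = A_2−P = (-2.0000, -2.0000) → ‖Δ‖ = √8.0000 = 2.8284
L_3: Δ = A_3−P = (-2.0000, 3.0000) → ‖Δ‖ = √13.0000 = 3.6056

(2.8284, 2.8284, 3.6056)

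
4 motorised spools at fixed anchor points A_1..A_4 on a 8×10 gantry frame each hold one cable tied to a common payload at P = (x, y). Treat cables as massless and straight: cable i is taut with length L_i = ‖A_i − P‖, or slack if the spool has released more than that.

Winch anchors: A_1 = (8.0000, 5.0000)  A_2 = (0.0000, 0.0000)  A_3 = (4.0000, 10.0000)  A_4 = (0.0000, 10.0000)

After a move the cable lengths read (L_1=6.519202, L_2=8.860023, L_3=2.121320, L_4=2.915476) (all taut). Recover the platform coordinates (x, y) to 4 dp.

(2.5000, 8.5000)

each cable: (A_i−P)·(A_i−P) = L_i²; let k_i = ‖A_i‖²−L_i²
k_1 = 64.0000+25.0000−42.5000 = 46.5000
row 1: 16.0000x + 10.0000y = 125.0000  (k_2=-78.5000)
row 2: 8.0000x − 10.0000y = -65.0000  (k_3=111.5000)
row 3: 16.0000x − 10.0000y = -45.0000  (k_4=91.5000)
Cramer on rows 1–2 → x = 2.5000, y = 8.5000
check cable 4: ‖A_4−P‖² = 8.5000 ≈ L_4² = 8.5000 ✓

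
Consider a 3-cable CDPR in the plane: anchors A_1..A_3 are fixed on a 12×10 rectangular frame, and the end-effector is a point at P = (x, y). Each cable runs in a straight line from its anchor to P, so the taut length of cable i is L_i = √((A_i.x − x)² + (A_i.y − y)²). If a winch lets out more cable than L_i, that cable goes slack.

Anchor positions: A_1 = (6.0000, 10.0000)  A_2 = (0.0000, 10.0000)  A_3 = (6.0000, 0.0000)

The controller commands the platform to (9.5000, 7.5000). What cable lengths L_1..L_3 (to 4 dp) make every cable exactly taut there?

(4.3012, 9.8234, 8.2765)

L_1 = √((6.0000−9.5000)² + (10.0000−7.5000)²) = 4.3012
L_2 = √((0.0000−9.5000)² + (10.0000−7.5000)²) = 9.8234
L_3 = √((6.0000−9.5000)² + (0.0000−7.5000)²) = 8.2765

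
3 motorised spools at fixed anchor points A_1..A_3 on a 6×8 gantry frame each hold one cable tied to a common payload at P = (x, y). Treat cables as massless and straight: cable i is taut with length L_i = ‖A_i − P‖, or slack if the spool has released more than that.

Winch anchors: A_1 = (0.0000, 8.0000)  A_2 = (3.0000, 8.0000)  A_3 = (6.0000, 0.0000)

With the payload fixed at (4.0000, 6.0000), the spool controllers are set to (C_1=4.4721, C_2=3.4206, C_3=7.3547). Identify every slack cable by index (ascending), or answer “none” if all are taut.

2, 3

cable 1: √((-4.0000)²+(2.0000)²)=4.4721, C_1=4.4721: taut
cable 2: √((-1.0000)²+(2.0000)²)=2.2361, C_2=3.4206: slack
cable 3: √((2.0000)²+(-6.0000)²)=6.3246, C_3=7.3547: slack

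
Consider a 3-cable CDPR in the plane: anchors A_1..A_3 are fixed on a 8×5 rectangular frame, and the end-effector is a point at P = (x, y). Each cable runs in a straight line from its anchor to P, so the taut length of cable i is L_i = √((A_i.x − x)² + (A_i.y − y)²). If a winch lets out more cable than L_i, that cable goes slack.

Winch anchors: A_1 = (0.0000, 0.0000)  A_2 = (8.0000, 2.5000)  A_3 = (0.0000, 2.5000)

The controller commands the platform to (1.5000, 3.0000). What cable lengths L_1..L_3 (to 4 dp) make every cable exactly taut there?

L_1 = √((0.0000−1.5000)² + (0.0000−3.0000)²) = 3.3541
L_2 = √((8.0000−1.5000)² + (2.5000−3.0000)²) = 6.5192
L_3 = √((0.0000−1.5000)² + (2.5000−3.0000)²) = 1.5811

(3.3541, 6.5192, 1.5811)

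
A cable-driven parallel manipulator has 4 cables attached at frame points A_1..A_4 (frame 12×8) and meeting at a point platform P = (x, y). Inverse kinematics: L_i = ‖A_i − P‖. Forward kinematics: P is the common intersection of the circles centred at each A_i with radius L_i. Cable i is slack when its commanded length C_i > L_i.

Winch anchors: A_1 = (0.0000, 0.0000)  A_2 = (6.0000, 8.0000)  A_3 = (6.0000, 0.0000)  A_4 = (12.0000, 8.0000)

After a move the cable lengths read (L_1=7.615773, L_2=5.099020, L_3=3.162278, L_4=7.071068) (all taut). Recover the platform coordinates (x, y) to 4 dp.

(7.0000, 3.0000)

circle eqns → linear via eq_j − eq_1; set k_j = A_j·A_j − L_j²
k_1 = 0.0000+0.0000−58.0000 = -58.0000
-12.0000·x − 16.0000·y = k_1−k_2 = -132.0000
-12.0000·x + 0.0000·y = k_1−k_3 = -84.0000
-24.0000·x − 16.0000·y = k_1−k_4 = -216.0000
solve first two rows → x=7.0000, y=3.0000
check cable 4: ‖A_4−P‖² = 50.0000 ≈ L_4² = 50.0000 ✓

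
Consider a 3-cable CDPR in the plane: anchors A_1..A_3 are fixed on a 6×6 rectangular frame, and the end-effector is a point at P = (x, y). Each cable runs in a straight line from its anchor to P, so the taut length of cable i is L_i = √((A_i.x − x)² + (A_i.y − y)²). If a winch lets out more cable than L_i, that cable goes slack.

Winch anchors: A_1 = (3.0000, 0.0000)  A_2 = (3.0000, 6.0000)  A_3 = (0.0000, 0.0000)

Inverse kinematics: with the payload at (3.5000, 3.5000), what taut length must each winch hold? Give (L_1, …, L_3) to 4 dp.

L_1: Δ = A_1−P = (-0.5000, -3.5000) → ‖Δ‖ = √12.5000 = 3.5355
L_2: Δ = A_2−P = (-0.5000, 2.5000) → ‖Δ‖ = √6.5000 = 2.5495
L_3: Δ = A_3−P = (-3.5000, -3.5000) → ‖Δ‖ = √24.5000 = 4.9497

(3.5355, 2.5495, 4.9497)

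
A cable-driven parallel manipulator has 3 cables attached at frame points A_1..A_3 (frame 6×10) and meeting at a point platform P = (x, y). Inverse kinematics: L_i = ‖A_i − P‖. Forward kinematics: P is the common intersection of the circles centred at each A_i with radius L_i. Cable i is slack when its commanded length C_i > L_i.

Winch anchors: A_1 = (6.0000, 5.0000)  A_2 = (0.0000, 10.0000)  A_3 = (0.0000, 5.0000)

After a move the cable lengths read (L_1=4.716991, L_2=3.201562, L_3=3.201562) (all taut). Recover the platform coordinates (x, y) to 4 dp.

(2.0000, 7.5000)

each cable: (A_i−P)·(A_i−P) = L_i²; let k_i = ‖A_i‖²−L_i²
k_1 = 36.0000+25.0000−22.2500 = 38.7500
row 1: 12.0000x − 10.0000y = -51.0000  (k_2=89.7500)
row 2: 12.0000x + 0.0000y = 24.0000  (k_3=14.7500)
Cramer on rows 1–2 → x = 2.0000, y = 7.5000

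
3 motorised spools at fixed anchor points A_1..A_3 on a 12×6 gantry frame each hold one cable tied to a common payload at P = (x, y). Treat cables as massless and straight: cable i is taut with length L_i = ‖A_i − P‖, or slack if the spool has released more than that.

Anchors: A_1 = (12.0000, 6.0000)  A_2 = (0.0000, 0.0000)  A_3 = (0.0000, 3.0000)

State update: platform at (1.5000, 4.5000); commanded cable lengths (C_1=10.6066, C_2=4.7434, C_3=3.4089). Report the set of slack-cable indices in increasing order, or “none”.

3

i=1: geometric 10.6066 vs commanded 10.6066 ⇒ taut
i=2: geometric 4.7434 vs commanded 4.7434 ⇒ taut
i=3: geometric 2.1213 vs commanded 3.4089 ⇒ slack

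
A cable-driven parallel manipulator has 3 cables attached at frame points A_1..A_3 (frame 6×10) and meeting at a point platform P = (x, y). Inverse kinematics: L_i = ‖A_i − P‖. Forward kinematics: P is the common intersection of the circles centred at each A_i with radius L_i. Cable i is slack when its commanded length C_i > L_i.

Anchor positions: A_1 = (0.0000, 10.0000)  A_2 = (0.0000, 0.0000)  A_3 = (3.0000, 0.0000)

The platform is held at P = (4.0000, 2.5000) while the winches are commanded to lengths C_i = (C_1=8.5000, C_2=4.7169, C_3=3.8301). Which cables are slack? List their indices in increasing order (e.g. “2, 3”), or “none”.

3

cable 1: √((-4.0000)²+(7.5000)²)=8.5000, C_1=8.5000: taut
cable 2: √((-4.0000)²+(-2.5000)²)=4.7170, C_2=4.7169: taut
cable 3: √((-1.0000)²+(-2.5000)²)=2.6926, C_3=3.8301: slack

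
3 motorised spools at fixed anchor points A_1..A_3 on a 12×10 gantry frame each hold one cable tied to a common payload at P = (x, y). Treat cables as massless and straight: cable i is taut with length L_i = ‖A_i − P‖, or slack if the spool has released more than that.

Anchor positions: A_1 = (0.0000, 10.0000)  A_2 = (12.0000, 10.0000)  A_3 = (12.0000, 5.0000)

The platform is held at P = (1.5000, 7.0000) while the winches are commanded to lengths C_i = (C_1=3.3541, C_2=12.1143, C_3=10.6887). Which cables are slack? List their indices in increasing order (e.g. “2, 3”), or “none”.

cable 1: √((-1.5000)²+(3.0000)²)=3.3541, C_1=3.3541: taut
cable 2: √((10.5000)²+(3.0000)²)=10.9202, C_2=12.1143: slack
cable 3: √((10.5000)²+(-2.0000)²)=10.6888, C_3=10.6887: taut

2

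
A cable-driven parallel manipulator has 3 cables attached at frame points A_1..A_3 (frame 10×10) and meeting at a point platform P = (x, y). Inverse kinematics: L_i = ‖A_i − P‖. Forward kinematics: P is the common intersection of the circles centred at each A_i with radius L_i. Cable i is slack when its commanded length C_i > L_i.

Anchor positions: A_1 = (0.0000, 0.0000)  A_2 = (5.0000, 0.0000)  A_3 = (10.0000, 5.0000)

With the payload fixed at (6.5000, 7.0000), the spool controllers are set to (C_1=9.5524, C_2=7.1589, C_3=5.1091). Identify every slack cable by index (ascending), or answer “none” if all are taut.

3

cable 1: L_1 = ‖A_1−P‖ = 9.5525;  C_1 = 9.5524 → taut
cable 2: L_2 = ‖A_2−P‖ = 7.1589;  C_2 = 7.1589 → taut
cable 3: L_3 = ‖A_3−P‖ = 4.0311;  C_3 = 5.1091 → slack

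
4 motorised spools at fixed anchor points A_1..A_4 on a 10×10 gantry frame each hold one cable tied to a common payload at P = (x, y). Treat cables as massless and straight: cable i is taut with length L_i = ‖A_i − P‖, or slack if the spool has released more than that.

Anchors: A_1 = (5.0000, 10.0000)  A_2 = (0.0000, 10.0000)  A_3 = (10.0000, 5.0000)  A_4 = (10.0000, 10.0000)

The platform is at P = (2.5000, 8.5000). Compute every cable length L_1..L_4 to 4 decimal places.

(2.9155, 2.9155, 8.2765, 7.6485)

cable 1: Δx=2.5000, Δy=1.5000; L_1 = √(Δx²+Δy²) = 2.9155
cable 2: Δx=-2.5000, Δy=1.5000; L_2 = √(Δx²+Δy²) = 2.9155
cable 3: Δx=7.5000, Δy=-3.5000; L_3 = √(Δx²+Δy²) = 8.2765
cable 4: Δx=7.5000, Δy=1.5000; L_4 = √(Δx²+Δy²) = 7.6485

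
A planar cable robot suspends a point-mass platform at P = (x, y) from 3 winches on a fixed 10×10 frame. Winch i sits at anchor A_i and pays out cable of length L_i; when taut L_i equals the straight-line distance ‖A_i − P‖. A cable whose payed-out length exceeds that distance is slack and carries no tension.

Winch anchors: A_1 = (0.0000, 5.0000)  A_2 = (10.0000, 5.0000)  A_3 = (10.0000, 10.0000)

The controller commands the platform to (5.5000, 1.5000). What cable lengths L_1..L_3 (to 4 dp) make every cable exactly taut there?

L_1 = √((0.0000−5.5000)² + (5.0000−1.5000)²) = 6.5192
L_2 = √((10.0000−5.5000)² + (5.0000−1.5000)²) = 5.7009
L_3 = √((10.0000−5.5000)² + (10.0000−1.5000)²) = 9.6177

(6.5192, 5.7009, 9.6177)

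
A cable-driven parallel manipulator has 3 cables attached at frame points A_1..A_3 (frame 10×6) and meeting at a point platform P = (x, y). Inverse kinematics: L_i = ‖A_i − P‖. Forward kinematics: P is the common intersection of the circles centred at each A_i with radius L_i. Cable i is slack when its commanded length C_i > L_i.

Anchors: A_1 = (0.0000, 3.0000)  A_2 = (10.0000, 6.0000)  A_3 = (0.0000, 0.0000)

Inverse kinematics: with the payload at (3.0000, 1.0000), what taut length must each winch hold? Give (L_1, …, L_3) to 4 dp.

(3.6056, 8.6023, 3.1623)

cable 1: Δx=-3.0000, Δy=2.0000; L_1 = √(Δx²+Δy²) = 3.6056
cable 2: Δx=7.0000, Δy=5.0000; L_2 = √(Δx²+Δy²) = 8.6023
cable 3: Δx=-3.0000, Δy=-1.0000; L_3 = √(Δx²+Δy²) = 3.1623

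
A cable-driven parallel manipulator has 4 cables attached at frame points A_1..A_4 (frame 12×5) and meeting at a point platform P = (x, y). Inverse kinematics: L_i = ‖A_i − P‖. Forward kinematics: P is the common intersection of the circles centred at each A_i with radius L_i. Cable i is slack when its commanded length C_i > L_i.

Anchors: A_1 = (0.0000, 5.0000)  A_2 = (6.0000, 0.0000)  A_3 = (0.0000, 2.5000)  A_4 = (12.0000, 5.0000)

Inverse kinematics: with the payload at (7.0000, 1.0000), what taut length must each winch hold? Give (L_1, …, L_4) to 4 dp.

L_1: Δ = A_1−P = (-7.0000, 4.0000) → ‖Δ‖ = √65.0000 = 8.0623
L_2: Δ = A_2−P = (-1.0000, -1.0000) → ‖Δ‖ = √2.0000 = 1.4142
L_3: Δ = A_3−P = (-7.0000, 1.5000) → ‖Δ‖ = √51.2500 = 7.1589
L_4: Δ = A_4−P = (5.0000, 4.0000) → ‖Δ‖ = √41.0000 = 6.4031

(8.0623, 1.4142, 7.1589, 6.4031)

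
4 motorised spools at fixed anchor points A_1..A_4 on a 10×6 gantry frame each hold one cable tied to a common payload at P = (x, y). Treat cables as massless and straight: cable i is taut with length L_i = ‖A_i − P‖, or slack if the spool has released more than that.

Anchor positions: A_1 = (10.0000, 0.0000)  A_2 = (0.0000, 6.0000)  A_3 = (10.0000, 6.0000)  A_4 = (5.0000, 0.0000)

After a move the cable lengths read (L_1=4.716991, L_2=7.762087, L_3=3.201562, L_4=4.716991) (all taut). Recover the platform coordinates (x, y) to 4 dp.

circle eqns → linear via eq_j − eq_1; set k_j = A_j·A_j − L_j²
k_1 = 100.0000+0.0000−22.2500 = 77.7500
20.0000·x − 12.0000·y = k_1−k_2 = 102.0000
0.0000·x − 12.0000·y = k_1−k_3 = -48.0000
10.0000·x + 0.0000·y = k_1−k_4 = 75.0000
solve first two rows → x=7.5000, y=4.0000
check cable 4: ‖A_4−P‖² = 22.2500 ≈ L_4² = 22.2500 ✓

(7.5000, 4.0000)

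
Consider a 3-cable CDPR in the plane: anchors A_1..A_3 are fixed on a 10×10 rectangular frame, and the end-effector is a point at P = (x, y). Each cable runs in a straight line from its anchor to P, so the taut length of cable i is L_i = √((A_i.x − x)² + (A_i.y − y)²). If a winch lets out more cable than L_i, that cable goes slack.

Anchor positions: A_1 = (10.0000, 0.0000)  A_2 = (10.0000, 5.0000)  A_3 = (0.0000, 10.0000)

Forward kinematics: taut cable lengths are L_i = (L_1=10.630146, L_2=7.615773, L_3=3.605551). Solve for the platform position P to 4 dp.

circle eqns → linear via eq_j − eq_1; set c_j = A_j·A_j − L_j²
c_1 = 100.0000+0.0000−113.0000 = -13.0000
0.0000·x − 10.0000·y = c_1−c_2 = -80.0000
20.0000·x − 20.0000·y = c_1−c_3 = -100.0000
solve first two rows → x=3.0000, y=8.0000

(3.0000, 8.0000)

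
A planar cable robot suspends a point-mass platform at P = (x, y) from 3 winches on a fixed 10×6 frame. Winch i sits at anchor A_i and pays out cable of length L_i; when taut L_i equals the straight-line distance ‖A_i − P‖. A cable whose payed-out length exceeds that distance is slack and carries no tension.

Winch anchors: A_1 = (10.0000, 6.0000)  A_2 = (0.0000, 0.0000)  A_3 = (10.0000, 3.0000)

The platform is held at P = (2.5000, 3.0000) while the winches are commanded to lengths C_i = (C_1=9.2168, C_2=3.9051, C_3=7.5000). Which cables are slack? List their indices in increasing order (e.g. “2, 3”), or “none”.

1

i=1: geometric 8.0777 vs commanded 9.2168 ⇒ slack
i=2: geometric 3.9051 vs commanded 3.9051 ⇒ taut
i=3: geometric 7.5000 vs commanded 7.5000 ⇒ taut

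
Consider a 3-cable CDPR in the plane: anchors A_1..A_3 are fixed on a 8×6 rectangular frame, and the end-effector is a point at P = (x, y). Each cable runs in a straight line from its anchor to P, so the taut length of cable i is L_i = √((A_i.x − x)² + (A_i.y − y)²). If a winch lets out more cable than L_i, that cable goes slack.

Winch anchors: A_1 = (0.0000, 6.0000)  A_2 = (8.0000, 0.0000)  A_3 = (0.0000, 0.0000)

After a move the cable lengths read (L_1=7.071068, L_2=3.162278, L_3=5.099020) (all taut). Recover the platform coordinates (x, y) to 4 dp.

expand ‖A_i−P‖²=L_i² and subtract eq 1 (q_i ≔ ‖A_i‖²−L_i²)
q_1 = 0.0000+36.0000−50.0000 = -14.0000
eq1−eq2 → [-16.0000  12.0000]·P = -68.0000
eq1−eq3 → [0.0000  12.0000]·P = 12.0000
2×2 solve → P = (5.0000, 1.0000)

(5.0000, 1.0000)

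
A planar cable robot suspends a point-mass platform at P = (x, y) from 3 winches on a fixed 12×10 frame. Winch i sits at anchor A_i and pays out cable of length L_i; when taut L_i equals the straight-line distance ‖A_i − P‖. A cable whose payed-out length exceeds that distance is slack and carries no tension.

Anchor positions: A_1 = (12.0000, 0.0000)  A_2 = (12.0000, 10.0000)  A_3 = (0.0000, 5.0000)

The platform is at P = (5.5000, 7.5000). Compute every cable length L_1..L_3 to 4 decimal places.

(9.9247, 6.9642, 6.0415)

cable 1: Δx=6.5000, Δy=-7.5000; L_1 = √(Δx²+Δy²) = 9.9247
cable 2: Δx=6.5000, Δy=2.5000; L_2 = √(Δx²+Δy²) = 6.9642
cable 3: Δx=-5.5000, Δy=-2.5000; L_3 = √(Δx²+Δy²) = 6.0415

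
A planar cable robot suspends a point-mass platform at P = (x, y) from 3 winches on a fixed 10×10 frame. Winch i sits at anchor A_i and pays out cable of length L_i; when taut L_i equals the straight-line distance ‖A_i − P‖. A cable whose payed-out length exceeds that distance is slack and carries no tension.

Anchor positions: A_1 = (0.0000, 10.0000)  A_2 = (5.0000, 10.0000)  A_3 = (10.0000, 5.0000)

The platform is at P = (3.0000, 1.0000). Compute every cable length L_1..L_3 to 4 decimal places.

(9.4868, 9.2195, 8.0623)

L_1: Δ = A_1−P = (-3.0000, 9.0000) → ‖Δ‖ = √90.0000 = 9.4868
L_2: Δ = A_2−P = (2.0000, 9.0000) → ‖Δ‖ = √85.0000 = 9.2195
L_3: Δ = A_3−P = (7.0000, 4.0000) → ‖Δ‖ = √65.0000 = 8.0623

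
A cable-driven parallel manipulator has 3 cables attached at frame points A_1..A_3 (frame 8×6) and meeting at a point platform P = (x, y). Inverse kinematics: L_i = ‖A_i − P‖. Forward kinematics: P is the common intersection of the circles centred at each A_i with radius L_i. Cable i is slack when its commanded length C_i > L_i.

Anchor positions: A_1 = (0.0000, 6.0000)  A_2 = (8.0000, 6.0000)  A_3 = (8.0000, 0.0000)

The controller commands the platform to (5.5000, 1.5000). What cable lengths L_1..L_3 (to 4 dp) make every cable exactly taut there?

(7.1063, 5.1478, 2.9155)

cable 1: Δx=-5.5000, Δy=4.5000; L_1 = √(Δx²+Δy²) = 7.1063
cable 2: Δx=2.5000, Δy=4.5000; L_2 = √(Δx²+Δy²) = 5.1478
cable 3: Δx=2.5000, Δy=-1.5000; L_3 = √(Δx²+Δy²) = 2.9155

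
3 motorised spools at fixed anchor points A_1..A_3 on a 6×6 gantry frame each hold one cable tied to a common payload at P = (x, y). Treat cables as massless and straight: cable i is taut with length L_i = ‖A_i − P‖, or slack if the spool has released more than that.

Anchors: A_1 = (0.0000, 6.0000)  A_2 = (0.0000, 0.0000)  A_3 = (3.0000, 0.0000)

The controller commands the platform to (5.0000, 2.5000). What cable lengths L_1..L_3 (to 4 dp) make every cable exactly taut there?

L_1: Δ = A_1−P = (-5.0000, 3.5000) → ‖Δ‖ = √37.2500 = 6.1033
L_2: Δ = A_2−P = (-5.0000, -2.5000) → ‖Δ‖ = √31.2500 = 5.5902
L_3: Δ = A_3−P = (-2.0000, -2.5000) → ‖Δ‖ = √10.2500 = 3.2016

(6.1033, 5.5902, 3.2016)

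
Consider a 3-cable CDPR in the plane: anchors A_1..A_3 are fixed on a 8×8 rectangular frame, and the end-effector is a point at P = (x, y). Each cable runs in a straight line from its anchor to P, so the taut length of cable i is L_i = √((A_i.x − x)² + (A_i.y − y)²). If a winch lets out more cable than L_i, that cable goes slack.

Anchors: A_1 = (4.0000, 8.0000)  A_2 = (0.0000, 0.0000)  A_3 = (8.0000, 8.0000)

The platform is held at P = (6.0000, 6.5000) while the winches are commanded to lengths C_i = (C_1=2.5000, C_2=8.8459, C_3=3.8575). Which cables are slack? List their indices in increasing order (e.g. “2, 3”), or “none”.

3

i=1: geometric 2.5000 vs commanded 2.5000 ⇒ taut
i=2: geometric 8.8459 vs commanded 8.8459 ⇒ taut
i=3: geometric 2.5000 vs commanded 3.8575 ⇒ slack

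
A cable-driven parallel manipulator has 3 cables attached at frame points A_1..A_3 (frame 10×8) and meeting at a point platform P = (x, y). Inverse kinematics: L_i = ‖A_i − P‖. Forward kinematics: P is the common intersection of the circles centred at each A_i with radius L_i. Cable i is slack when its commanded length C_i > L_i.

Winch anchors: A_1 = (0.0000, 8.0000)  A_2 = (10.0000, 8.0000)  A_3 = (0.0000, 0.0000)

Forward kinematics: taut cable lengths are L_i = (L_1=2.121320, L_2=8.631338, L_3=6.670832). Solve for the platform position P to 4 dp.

(1.5000, 6.5000)

circle eqns → linear via eq_j − eq_1; set k_j = A_j·A_j − L_j²
k_1 = 0.0000+64.0000−4.5000 = 59.5000
-20.0000·x + 0.0000·y = k_1−k_2 = -30.0000
0.0000·x + 16.0000·y = k_1−k_3 = 104.0000
solve first two rows → x=1.5000, y=6.5000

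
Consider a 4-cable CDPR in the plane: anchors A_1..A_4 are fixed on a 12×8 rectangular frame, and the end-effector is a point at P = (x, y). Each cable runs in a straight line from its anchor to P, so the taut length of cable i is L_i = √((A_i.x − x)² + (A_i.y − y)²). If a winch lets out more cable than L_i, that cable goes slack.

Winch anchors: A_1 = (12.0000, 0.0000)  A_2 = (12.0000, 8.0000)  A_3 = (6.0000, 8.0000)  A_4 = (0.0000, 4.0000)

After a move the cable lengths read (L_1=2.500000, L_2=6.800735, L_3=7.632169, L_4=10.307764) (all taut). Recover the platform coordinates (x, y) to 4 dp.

(10.0000, 1.5000)

each cable: (A_i−P)·(A_i−P) = L_i²; let k_i = ‖A_i‖²−L_i²
k_1 = 144.0000+0.0000−6.2500 = 137.7500
row 1: 0.0000x − 16.0000y = -24.0000  (k_2=161.7500)
row 2: 12.0000x − 16.0000y = 96.0000  (k_3=41.7500)
row 3: 24.0000x − 8.0000y = 228.0000  (k_4=-90.2500)
Cramer on rows 1–2 → x = 10.0000, y = 1.5000
check cable 4: ‖A_4−P‖² = 106.2500 ≈ L_4² = 106.2500 ✓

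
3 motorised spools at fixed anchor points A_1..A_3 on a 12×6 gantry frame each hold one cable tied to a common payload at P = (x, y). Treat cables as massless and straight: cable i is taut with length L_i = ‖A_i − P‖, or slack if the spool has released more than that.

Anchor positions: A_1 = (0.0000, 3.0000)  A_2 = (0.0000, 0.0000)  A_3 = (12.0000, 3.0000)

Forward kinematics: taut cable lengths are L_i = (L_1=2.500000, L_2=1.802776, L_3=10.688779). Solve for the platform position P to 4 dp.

expand ‖A_i−P‖²=L_i² and subtract eq 1 (k_i ≔ ‖A_i‖²−L_i²)
k_1 = 0.0000+9.0000−6.2500 = 2.7500
eq1−eq2 → [0.0000  6.0000]·P = 6.0000
eq1−eq3 → [-24.0000  0.0000]·P = -36.0000
2×2 solve → P = (1.5000, 1.0000)

(1.5000, 1.0000)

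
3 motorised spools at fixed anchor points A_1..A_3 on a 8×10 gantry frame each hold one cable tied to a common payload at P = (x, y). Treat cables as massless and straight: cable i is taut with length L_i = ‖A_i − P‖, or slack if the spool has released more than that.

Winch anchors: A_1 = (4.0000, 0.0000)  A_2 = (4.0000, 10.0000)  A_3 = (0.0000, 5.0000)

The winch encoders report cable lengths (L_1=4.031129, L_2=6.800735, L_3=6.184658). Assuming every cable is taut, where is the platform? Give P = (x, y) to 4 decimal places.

circle eqns → linear via eq_j − eq_1; set q_j = A_j·A_j − L_j²
q_1 = 16.0000+0.0000−16.2500 = -0.2500
0.0000·x − 20.0000·y = q_1−q_2 = -70.0000
8.0000·x − 10.0000·y = q_1−q_3 = 13.0000
solve first two rows → x=6.0000, y=3.5000

(6.0000, 3.5000)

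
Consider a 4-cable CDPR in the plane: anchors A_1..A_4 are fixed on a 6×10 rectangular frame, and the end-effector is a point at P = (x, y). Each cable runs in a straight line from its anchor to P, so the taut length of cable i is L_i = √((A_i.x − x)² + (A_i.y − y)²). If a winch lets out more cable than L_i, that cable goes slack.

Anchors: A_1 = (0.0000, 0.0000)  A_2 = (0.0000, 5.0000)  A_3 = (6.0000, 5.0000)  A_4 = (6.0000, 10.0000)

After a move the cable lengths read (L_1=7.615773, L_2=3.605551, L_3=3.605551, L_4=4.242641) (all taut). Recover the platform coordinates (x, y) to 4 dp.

each cable: (A_i−P)·(A_i−P) = L_i²; let k_i = ‖A_i‖²−L_i²
k_1 = 0.0000+0.0000−58.0000 = -58.0000
row 1: 0.0000x − 10.0000y = -70.0000  (k_2=12.0000)
row 2: -12.0000x − 10.0000y = -106.0000  (k_3=48.0000)
row 3: -12.0000x − 20.0000y = -176.0000  (k_4=118.0000)
Cramer on rows 1–2 → x = 3.0000, y = 7.0000
check cable 4: ‖A_4−P‖² = 18.0000 ≈ L_4² = 18.0000 ✓

(3.0000, 7.0000)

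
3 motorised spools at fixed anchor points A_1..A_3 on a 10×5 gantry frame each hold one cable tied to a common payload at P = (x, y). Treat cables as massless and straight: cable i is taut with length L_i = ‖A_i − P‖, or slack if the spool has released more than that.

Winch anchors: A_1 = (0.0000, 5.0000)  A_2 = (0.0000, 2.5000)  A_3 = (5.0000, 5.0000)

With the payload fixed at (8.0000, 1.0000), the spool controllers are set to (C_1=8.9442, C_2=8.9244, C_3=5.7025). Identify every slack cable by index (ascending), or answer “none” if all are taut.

2, 3

cable 1: √((-8.0000)²+(4.0000)²)=8.9443, C_1=8.9442: taut
cable 2: √((-8.0000)²+(1.5000)²)=8.1394, C_2=8.9244: slack
cable 3: √((-3.0000)²+(4.0000)²)=5.0000, C_3=5.7025: slack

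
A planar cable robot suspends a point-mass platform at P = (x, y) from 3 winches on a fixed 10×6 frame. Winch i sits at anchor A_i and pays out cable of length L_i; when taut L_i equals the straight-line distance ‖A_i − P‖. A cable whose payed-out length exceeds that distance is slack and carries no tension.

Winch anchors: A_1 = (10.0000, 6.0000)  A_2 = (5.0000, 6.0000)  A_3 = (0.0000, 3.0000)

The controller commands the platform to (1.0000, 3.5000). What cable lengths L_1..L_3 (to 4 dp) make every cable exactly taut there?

(9.3408, 4.7170, 1.1180)

L_1 = √((10.0000−1.0000)² + (6.0000−3.5000)²) = 9.3408
L_2 = √((5.0000−1.0000)² + (6.0000−3.5000)²) = 4.7170
L_3 = √((0.0000−1.0000)² + (3.0000−3.5000)²) = 1.1180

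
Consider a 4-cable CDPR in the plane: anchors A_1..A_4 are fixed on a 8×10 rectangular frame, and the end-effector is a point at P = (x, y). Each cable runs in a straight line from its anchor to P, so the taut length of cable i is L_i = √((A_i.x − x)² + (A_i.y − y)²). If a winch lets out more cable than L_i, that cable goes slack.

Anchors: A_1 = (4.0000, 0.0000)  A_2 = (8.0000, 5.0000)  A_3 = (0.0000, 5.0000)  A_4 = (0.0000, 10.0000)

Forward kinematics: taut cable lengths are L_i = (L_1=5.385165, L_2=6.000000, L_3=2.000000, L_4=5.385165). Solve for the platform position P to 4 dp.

expand ‖A_i−P‖²=L_i² and subtract eq 1 (c_i ≔ ‖A_i‖²−L_i²)
c_1 = 16.0000+0.0000−29.0000 = -13.0000
eq1−eq2 → [-8.0000  -10.0000]·P = -66.0000
eq1−eq3 → [8.0000  -10.0000]·P = -34.0000
eq1−eq4 → [8.0000  -20.0000]·P = -84.0000
2×2 solve → P = (2.0000, 5.0000)
check cable 4: ‖A_4−P‖² = 29.0000 ≈ L_4² = 29.0000 ✓

(2.0000, 5.0000)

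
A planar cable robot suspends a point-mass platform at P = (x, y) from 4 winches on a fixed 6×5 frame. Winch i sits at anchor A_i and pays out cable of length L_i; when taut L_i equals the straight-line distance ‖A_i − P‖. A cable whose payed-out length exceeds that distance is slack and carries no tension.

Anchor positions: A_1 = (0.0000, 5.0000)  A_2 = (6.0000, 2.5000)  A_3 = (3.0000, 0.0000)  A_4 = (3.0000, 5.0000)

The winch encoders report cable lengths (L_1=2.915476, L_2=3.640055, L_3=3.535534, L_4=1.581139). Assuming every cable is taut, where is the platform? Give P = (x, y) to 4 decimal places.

(2.5000, 3.5000)

circle eqns → linear via eq_j − eq_1; set k_j = A_j·A_j − L_j²
k_1 = 0.0000+25.0000−8.5000 = 16.5000
-12.0000·x + 5.0000·y = k_1−k_2 = -12.5000
-6.0000·x + 10.0000·y = k_1−k_3 = 20.0000
-6.0000·x + 0.0000·y = k_1−k_4 = -15.0000
solve first two rows → x=2.5000, y=3.5000
check cable 4: ‖A_4−P‖² = 2.5000 ≈ L_4² = 2.5000 ✓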